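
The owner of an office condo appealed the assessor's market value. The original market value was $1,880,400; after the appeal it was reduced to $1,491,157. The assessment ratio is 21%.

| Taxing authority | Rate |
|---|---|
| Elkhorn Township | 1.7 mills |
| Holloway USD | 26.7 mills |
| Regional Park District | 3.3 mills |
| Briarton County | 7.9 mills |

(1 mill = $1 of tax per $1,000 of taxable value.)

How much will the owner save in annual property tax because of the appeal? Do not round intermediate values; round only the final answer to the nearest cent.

$3,236.94

Old assessed value = $1,880,400 × 0.21 = $394,884
New assessed value = $1,491,157 × 0.21 = $313,142.97
Combined rate = 0.0017 + 0.0267 + 0.0033 + 0.0079 = 0.0396
Old tax = $394,884 × 0.0396 = $15,637.4064
New tax = $313,142.97 × 0.0396 = $12,400.461612
Reduction = $15,637.4064 − $12,400.461612 = $3,236.944788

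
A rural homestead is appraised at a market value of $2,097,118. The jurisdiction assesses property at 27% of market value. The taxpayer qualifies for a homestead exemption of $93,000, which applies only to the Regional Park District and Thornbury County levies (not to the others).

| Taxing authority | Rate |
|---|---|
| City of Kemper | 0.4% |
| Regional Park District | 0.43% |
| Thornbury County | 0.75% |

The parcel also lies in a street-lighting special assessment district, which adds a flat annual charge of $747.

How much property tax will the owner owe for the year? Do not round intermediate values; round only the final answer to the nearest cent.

Assessed value = $2,097,118 × 0.27 = $566,221.86
City of Kemper: $566,221.86 × 0.004 = $2,264.88744
Regional Park District: ($566,221.86 − $93,000) × 0.0043 = $473,221.86 × 0.0043 = $2,034.853998
Thornbury County: ($566,221.86 − $93,000) × 0.0075 = $473,221.86 × 0.0075 = $3,549.16395
Levies subtotal = $7,848.905388
Total = $7,848.905388 + $747 = $8,595.905388

$8,595.91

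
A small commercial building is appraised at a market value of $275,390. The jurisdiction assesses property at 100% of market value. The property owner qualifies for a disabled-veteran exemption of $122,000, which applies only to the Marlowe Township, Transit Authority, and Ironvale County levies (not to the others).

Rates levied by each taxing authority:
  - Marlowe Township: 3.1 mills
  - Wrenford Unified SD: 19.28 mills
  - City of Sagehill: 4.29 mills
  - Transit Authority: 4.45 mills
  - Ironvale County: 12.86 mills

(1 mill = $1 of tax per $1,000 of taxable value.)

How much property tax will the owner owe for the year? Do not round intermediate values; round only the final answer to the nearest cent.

Assessed value = $275,390 × 1 = $275,390
Marlowe Township: ($275,390 − $122,000) × 0.0031 = $153,390 × 0.0031 = $475.509
Wrenford Unified SD: $275,390 × 0.01928 = $5,309.5192
City of Sagehill: $275,390 × 0.00429 = $1,181.4231
Transit Authority: ($275,390 − $122,000) × 0.00445 = $153,390 × 0.00445 = $682.5855
Ironvale County: ($275,390 − $122,000) × 0.01286 = $153,390 × 0.01286 = $1,972.5954
Total = $9,621.6322

$9,621.63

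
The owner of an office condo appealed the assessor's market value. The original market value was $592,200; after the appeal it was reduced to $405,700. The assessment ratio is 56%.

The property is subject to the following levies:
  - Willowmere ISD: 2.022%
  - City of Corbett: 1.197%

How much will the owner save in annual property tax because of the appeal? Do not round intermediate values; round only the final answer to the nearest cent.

Old assessed value = $592,200 × 0.56 = $331,632
New assessed value = $405,700 × 0.56 = $227,192
Combined rate = 0.02022 + 0.01197 = 0.03219
Old tax = $331,632 × 0.03219 = $10,675.23408
New tax = $227,192 × 0.03219 = $7,313.31048
Reduction = $10,675.23408 − $7,313.31048 = $3,361.9236

$3,361.92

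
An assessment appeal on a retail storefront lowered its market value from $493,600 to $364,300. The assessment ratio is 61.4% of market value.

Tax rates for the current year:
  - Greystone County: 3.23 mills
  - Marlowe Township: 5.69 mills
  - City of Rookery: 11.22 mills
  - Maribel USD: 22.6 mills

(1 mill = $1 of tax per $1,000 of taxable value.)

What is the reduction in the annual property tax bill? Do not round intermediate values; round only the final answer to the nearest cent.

$3,393.14

Old assessed value = $493,600 × 0.614 = $303,070.4
New assessed value = $364,300 × 0.614 = $223,680.2
Combined rate = 0.00323 + 0.00569 + 0.01122 + 0.0226 = 0.04274
Old tax = $303,070.4 × 0.04274 = $12,953.228896
New tax = $223,680.2 × 0.04274 = $9,560.091748
Reduction = $12,953.228896 − $9,560.091748 = $3,393.137148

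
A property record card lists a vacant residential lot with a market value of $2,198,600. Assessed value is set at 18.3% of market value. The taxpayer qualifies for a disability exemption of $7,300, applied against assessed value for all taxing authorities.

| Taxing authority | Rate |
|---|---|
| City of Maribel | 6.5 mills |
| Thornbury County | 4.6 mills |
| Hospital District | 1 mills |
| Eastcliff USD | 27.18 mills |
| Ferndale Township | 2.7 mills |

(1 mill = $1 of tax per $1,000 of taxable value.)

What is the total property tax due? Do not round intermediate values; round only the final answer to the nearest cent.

Assessed value = $2,198,600 × 0.183 = $402,343.8
Taxable value = $402,343.8 − $7,300 = $395,043.8
City of Maribel: $395,043.8 × 0.0065 = $2,567.7847
Thornbury County: $395,043.8 × 0.0046 = $1,817.20148
Hospital District: $395,043.8 × 0.001 = $395.0438
Eastcliff USD: $395,043.8 × 0.02718 = $10,737.290484
Ferndale Township: $395,043.8 × 0.0027 = $1,066.61826
Total = $2,567.7847 + $1,817.20148 + $395.0438 + $10,737.290484 + $1,066.61826 = $16,583.938724

$16,583.94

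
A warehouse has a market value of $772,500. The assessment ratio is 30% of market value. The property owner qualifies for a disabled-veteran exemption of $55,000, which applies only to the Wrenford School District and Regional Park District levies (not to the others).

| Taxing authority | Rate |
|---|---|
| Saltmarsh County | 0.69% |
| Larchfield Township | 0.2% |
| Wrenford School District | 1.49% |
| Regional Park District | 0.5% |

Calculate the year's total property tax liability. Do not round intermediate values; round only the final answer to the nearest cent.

$5,579.90

Assessed value = $772,500 × 0.3 = $231,750
Saltmarsh County: $231,750 × 0.0069 = $1,599.075
Larchfield Township: $231,750 × 0.002 = $463.5
Wrenford School District: ($231,750 − $55,000) × 0.0149 = $176,750 × 0.0149 = $2,633.575
Regional Park District: ($231,750 − $55,000) × 0.005 = $176,750 × 0.005 = $883.75
Total = $5,579.9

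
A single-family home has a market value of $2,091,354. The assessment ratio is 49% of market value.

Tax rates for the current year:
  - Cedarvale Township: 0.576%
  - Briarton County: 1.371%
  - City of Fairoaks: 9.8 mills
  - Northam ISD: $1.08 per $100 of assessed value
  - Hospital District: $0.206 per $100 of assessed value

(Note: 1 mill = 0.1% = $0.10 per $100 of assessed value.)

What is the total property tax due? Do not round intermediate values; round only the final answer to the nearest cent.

$43,173.28

Assessed value = $2,091,354 × 0.49 = $1,024,763.46
Cedarvale Township: $1,024,763.46 × 0.00576 = $5,902.6375296
Briarton County: $1,024,763.46 × 0.01371 = $14,049.5070366
City of Fairoaks: $1,024,763.46 × 0.0098 = $10,042.681908
Northam ISD: $1,024,763.46 × 0.0108 = $11,067.445368
Hospital District: $1,024,763.46 × 0.00206 = $2,111.0127276
Total = $43,173.2845698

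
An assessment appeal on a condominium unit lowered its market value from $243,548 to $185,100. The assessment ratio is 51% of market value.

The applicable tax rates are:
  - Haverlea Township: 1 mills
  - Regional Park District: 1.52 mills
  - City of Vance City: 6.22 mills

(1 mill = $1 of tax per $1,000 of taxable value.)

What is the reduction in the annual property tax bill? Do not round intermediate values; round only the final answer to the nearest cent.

$260.53

Old assessed value = $243,548 × 0.51 = $124,209.48
New assessed value = $185,100 × 0.51 = $94,401
Combined rate = 0.001 + 0.00152 + 0.00622 = 0.00874
Old tax = $124,209.48 × 0.00874 = $1,085.5908552
New tax = $94,401 × 0.00874 = $825.06474
Reduction = $1,085.5908552 − $825.06474 = $260.5261152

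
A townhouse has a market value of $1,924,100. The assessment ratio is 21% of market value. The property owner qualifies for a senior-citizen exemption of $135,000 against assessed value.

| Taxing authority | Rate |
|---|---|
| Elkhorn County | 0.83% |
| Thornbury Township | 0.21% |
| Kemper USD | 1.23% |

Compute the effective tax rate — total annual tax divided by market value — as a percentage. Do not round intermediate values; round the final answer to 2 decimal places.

Assessed value = $1,924,100 × 0.21 = $404,061
Taxable value = $404,061 − $135,000 = $269,061
Elkhorn County: $269,061 × 0.0083 = $2,233.2063
Thornbury Township: $269,061 × 0.0021 = $565.0281
Kemper USD: $269,061 × 0.0123 = $3,309.4503
Total tax = $6,107.6847
Effective rate = $6,107.6847 ÷ $1,924,100 = 0.32% of market value

0.32%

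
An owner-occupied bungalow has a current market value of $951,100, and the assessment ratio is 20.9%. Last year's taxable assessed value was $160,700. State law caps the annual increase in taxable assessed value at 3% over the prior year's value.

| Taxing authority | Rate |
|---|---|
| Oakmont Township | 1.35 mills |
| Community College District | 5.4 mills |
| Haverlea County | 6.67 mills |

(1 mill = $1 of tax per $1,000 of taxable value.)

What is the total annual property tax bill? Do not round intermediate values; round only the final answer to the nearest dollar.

Uncapped assessed value = $951,100 × 0.209 = $198,779.9
Cap limit = $160,700 × 1.03 = $165,521
Taxable assessed value = min($198,779.9, $165,521) = $165,521 (cap binds)
Oakmont Township: $165,521 × 0.00135 = $223.45335
Community College District: $165,521 × 0.0054 = $893.8134
Haverlea County: $165,521 × 0.00667 = $1,104.02507
Total = $2,221.29182

$2,221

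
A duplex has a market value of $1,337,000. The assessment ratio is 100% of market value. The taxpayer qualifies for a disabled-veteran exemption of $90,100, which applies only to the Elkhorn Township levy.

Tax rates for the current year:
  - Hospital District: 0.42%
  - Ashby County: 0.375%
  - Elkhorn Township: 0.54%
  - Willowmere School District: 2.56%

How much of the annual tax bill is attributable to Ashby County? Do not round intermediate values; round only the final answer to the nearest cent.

Assessed value = $1,337,000 × 1 = $1,337,000
Ashby County taxable value = $1,337,000 (exemption does not apply)
Ashby County levy = $1,337,000 × 0.00375 = $5,013.75

$5,013.75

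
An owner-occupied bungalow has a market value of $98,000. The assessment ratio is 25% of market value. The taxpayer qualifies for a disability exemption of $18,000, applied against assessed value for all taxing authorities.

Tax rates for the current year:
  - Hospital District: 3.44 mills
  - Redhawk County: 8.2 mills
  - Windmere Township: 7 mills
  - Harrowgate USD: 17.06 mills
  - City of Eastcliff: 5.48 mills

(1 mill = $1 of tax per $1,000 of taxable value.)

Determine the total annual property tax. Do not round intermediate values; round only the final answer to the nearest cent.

Assessed value = $98,000 × 0.25 = $24,500
Taxable value = $24,500 − $18,000 = $6,500
Hospital District: $6,500 × 0.00344 = $22.36
Redhawk County: $6,500 × 0.0082 = $53.3
Windmere Township: $6,500 × 0.007 = $45.5
Harrowgate USD: $6,500 × 0.01706 = $110.89
City of Eastcliff: $6,500 × 0.00548 = $35.62
Total = $22.36 + $53.3 + $45.5 + $110.89 + $35.62 = $267.67

$267.67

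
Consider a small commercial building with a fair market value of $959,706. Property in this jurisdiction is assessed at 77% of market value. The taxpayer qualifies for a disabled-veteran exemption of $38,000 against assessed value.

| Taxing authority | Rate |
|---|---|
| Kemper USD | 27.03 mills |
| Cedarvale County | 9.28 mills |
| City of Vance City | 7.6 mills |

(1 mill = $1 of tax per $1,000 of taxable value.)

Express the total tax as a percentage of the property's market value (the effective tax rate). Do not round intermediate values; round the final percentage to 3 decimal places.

3.207%

Assessed value = $959,706 × 0.77 = $738,973.62
Taxable value = $738,973.62 − $38,000 = $700,973.62
Kemper USD: $700,973.62 × 0.02703 = $18,947.3169486
Cedarvale County: $700,973.62 × 0.00928 = $6,505.0351936
City of Vance City: $700,973.62 × 0.0076 = $5,327.399512
Total tax = $30,779.7516542
Effective rate = $30,779.7516542 ÷ $959,706 = 3.207% of market value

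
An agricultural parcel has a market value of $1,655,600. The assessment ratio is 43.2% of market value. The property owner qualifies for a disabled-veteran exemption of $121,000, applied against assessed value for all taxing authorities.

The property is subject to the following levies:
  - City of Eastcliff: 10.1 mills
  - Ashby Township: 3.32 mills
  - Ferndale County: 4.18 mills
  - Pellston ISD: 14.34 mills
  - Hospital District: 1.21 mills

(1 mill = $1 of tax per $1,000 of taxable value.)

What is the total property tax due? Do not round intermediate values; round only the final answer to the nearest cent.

$19,698.37

Assessed value = $1,655,600 × 0.432 = $715,219.2
Taxable value = $715,219.2 − $121,000 = $594,219.2
City of Eastcliff: $594,219.2 × 0.0101 = $6,001.61392
Ashby Township: $594,219.2 × 0.00332 = $1,972.807744
Ferndale County: $594,219.2 × 0.00418 = $2,483.836256
Pellston ISD: $594,219.2 × 0.01434 = $8,521.103328
Hospital District: $594,219.2 × 0.00121 = $719.005232
Total = $6,001.61392 + $1,972.807744 + $2,483.836256 + $8,521.103328 + $719.005232 = $19,698.36648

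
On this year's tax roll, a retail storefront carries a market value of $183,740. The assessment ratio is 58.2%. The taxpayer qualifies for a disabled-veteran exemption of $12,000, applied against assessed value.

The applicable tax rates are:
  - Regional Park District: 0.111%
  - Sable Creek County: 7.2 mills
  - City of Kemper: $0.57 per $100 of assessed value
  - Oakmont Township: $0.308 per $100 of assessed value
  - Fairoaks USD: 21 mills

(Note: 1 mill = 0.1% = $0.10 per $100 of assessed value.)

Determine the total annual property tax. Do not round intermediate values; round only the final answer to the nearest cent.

$3,616.14

Assessed value = $183,740 × 0.582 = $106,936.68
Taxable value = $106,936.68 − $12,000 = $94,936.68
Regional Park District: $94,936.68 × 0.00111 = $105.3797148
Sable Creek County: $94,936.68 × 0.0072 = $683.544096
City of Kemper: $94,936.68 × 0.0057 = $541.139076
Oakmont Township: $94,936.68 × 0.00308 = $292.4049744
Fairoaks USD: $94,936.68 × 0.021 = $1,993.67028
Total = $3,616.1381412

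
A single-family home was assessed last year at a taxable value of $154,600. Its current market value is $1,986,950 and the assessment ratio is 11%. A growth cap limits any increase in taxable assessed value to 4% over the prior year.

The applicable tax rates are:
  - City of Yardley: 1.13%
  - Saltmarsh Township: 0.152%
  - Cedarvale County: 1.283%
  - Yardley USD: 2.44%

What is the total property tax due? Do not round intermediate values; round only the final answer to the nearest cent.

Uncapped assessed value = $1,986,950 × 0.11 = $218,564.5
Cap limit = $154,600 × 1.04 = $160,784
Taxable assessed value = min($218,564.5, $160,784) = $160,784 (cap binds)
City of Yardley: $160,784 × 0.0113 = $1,816.8592
Saltmarsh Township: $160,784 × 0.00152 = $244.39168
Cedarvale County: $160,784 × 0.01283 = $2,062.85872
Yardley USD: $160,784 × 0.0244 = $3,923.1296
Total = $8,047.2392

$8,047.24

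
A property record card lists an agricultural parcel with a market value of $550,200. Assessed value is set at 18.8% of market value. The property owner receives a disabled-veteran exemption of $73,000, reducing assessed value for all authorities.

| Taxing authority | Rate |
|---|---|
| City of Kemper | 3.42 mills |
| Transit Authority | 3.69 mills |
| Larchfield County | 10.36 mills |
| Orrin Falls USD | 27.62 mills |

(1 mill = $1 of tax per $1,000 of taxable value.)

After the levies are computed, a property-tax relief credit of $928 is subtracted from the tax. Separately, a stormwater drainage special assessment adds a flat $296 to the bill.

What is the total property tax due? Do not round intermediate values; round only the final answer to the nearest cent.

Assessed value = $550,200 × 0.188 = $103,437.6
Taxable value = $103,437.6 − $73,000 = $30,437.6
City of Kemper: $30,437.6 × 0.00342 = $104.096592
Transit Authority: $30,437.6 × 0.00369 = $112.314744
Larchfield County: $30,437.6 × 0.01036 = $315.333536
Orrin Falls USD: $30,437.6 × 0.02762 = $840.686512
Levies subtotal = $1,372.431384
After credit = $1,372.431384 − $928 = $444.431384
Total = $444.431384 + $296 = $740.431384

$740.43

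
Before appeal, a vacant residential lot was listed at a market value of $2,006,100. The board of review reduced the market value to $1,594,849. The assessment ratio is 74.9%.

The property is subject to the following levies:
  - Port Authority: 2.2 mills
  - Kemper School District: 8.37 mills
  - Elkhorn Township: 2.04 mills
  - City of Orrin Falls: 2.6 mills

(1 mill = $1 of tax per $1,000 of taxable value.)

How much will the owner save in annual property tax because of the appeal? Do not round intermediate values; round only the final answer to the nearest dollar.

$4,685

Old assessed value = $2,006,100 × 0.749 = $1,502,568.9
New assessed value = $1,594,849 × 0.749 = $1,194,541.901
Combined rate = 0.0022 + 0.00837 + 0.00204 + 0.0026 = 0.01521
Old tax = $1,502,568.9 × 0.01521 = $22,854.072969
New tax = $1,194,541.901 × 0.01521 = $18,168.98231421
Reduction = $22,854.072969 − $18,168.98231421 = $4,685.09065479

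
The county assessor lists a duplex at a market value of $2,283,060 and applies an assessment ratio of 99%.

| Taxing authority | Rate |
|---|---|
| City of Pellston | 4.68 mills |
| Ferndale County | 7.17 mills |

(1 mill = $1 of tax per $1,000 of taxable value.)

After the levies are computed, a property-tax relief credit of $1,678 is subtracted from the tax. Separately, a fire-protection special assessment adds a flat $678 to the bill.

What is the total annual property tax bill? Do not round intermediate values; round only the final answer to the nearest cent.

Assessed value = $2,283,060 × 0.99 = $2,260,229.4
City of Pellston: $2,260,229.4 × 0.00468 = $10,577.873592
Ferndale County: $2,260,229.4 × 0.00717 = $16,205.844798
Levies subtotal = $26,783.71839
After credit = $26,783.71839 − $1,678 = $25,105.71839
Total = $25,105.71839 + $678 = $25,783.71839

$25,783.72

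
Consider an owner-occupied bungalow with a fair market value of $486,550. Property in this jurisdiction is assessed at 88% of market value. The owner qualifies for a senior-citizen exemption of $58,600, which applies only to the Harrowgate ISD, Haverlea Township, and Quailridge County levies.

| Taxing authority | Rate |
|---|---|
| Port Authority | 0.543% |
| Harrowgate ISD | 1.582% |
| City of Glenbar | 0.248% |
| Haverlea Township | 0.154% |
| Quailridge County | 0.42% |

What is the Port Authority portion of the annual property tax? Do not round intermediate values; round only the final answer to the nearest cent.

Assessed value = $486,550 × 0.88 = $428,164
Port Authority taxable value = $428,164 (exemption does not apply)
Port Authority levy = $428,164 × 0.00543 = $2,324.93052

$2,324.93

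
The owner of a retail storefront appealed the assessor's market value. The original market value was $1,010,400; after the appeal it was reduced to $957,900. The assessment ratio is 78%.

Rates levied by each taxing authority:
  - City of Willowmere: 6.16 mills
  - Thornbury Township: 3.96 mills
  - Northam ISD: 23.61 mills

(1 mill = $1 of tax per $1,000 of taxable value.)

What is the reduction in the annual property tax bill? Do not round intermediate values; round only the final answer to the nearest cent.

Old assessed value = $1,010,400 × 0.78 = $788,112
New assessed value = $957,900 × 0.78 = $747,162
Combined rate = 0.00616 + 0.00396 + 0.02361 = 0.03373
Old tax = $788,112 × 0.03373 = $26,583.01776
New tax = $747,162 × 0.03373 = $25,201.77426
Reduction = $26,583.01776 − $25,201.77426 = $1,381.2435

$1,381.24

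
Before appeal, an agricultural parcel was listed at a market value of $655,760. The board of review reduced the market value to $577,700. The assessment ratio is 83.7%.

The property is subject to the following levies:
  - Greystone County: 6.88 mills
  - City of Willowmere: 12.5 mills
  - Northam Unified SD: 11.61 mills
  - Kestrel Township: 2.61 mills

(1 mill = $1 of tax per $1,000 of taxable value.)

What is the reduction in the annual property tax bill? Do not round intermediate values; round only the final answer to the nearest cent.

$2,195.30

Old assessed value = $655,760 × 0.837 = $548,871.12
New assessed value = $577,700 × 0.837 = $483,534.9
Combined rate = 0.00688 + 0.0125 + 0.01161 + 0.00261 = 0.0336
Old tax = $548,871.12 × 0.0336 = $18,442.069632
New tax = $483,534.9 × 0.0336 = $16,246.77264
Reduction = $18,442.069632 − $16,246.77264 = $2,195.296992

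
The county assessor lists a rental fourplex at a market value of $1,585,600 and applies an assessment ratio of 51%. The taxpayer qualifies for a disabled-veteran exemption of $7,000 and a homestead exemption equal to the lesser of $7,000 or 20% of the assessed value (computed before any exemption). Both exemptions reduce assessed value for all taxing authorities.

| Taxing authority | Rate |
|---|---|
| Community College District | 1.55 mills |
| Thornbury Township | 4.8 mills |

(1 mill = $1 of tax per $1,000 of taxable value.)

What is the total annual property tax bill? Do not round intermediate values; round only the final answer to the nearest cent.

Assessed value = $1,585,600 × 0.51 = $808,656
Homestead exemption = min($7,000, 20% × $808,656) = min($7,000, $161,731.2) = $7,000 (dollar cap binds)
Taxable value = $808,656 − $7,000 − $7,000 = $794,656
Community College District: $794,656 × 0.00155 = $1,231.7168
Thornbury Township: $794,656 × 0.0048 = $3,814.3488
Total = $5,046.0656

$5,046.07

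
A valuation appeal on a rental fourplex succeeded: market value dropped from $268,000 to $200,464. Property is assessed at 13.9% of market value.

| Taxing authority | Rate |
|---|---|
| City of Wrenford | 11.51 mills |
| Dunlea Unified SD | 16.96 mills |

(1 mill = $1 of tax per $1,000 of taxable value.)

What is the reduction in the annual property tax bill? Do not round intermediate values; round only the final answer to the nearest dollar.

$267

Old assessed value = $268,000 × 0.139 = $37,252
New assessed value = $200,464 × 0.139 = $27,864.496
Combined rate = 0.01151 + 0.01696 = 0.02847
Old tax = $37,252 × 0.02847 = $1,060.56444
New tax = $27,864.496 × 0.02847 = $793.30220112
Reduction = $1,060.56444 − $793.30220112 = $267.26223888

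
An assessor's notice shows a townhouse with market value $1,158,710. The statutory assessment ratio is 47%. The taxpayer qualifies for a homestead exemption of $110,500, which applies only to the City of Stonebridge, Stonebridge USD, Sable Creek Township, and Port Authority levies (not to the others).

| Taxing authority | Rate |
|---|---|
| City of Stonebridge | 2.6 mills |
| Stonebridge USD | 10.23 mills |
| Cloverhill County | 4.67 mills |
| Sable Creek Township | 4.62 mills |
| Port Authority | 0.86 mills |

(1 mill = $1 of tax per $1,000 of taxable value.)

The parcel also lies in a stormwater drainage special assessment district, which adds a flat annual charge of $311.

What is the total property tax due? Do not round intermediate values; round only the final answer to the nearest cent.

Assessed value = $1,158,710 × 0.47 = $544,593.7
City of Stonebridge: ($544,593.7 − $110,500) × 0.0026 = $434,093.7 × 0.0026 = $1,128.64362
Stonebridge USD: ($544,593.7 − $110,500) × 0.01023 = $434,093.7 × 0.01023 = $4,440.778551
Cloverhill County: $544,593.7 × 0.00467 = $2,543.252579
Sable Creek Township: ($544,593.7 − $110,500) × 0.00462 = $434,093.7 × 0.00462 = $2,005.512894
Port Authority: ($544,593.7 − $110,500) × 0.00086 = $434,093.7 × 0.00086 = $373.320582
Levies subtotal = $10,491.508226
Total = $10,491.508226 + $311 = $10,802.508226

$10,802.51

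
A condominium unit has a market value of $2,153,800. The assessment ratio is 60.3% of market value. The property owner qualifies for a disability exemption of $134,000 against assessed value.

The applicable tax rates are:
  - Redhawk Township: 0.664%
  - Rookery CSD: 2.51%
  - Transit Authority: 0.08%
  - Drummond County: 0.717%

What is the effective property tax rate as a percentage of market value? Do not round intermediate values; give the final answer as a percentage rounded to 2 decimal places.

2.15%

Assessed value = $2,153,800 × 0.603 = $1,298,741.4
Taxable value = $1,298,741.4 − $134,000 = $1,164,741.4
Redhawk Township: $1,164,741.4 × 0.00664 = $7,733.882896
Rookery CSD: $1,164,741.4 × 0.0251 = $29,235.00914
Transit Authority: $1,164,741.4 × 0.0008 = $931.79312
Drummond County: $1,164,741.4 × 0.00717 = $8,351.195838
Total tax = $46,251.880994
Effective rate = $46,251.880994 ÷ $2,153,800 = 2.15% of market value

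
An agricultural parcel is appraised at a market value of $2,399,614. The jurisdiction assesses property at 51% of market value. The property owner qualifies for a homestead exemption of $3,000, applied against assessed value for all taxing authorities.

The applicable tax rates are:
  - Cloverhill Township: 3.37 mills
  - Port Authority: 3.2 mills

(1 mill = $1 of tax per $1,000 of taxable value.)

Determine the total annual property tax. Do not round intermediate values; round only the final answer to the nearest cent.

Assessed value = $2,399,614 × 0.51 = $1,223,803.14
Taxable value = $1,223,803.14 − $3,000 = $1,220,803.14
Cloverhill Township: $1,220,803.14 × 0.00337 = $4,114.1065818
Port Authority: $1,220,803.14 × 0.0032 = $3,906.570048
Total = $4,114.1065818 + $3,906.570048 = $8,020.6766298

$8,020.68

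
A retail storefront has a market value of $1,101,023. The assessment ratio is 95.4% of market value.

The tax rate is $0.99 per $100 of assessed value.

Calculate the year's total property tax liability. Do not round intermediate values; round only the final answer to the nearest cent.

$10,398.72

Assessed value = $1,101,023 × 0.954 = $1,050,375.942
Tax = $1,050,375.942 × 0.0099 = $10,398.7218258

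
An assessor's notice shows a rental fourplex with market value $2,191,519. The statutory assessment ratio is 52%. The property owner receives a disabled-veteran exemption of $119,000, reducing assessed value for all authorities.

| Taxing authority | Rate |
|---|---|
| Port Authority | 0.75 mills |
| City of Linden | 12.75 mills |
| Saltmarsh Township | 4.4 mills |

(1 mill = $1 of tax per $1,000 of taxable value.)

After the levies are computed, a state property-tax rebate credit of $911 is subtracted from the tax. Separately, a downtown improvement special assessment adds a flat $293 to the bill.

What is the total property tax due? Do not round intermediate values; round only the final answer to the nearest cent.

Assessed value = $2,191,519 × 0.52 = $1,139,589.88
Taxable value = $1,139,589.88 − $119,000 = $1,020,589.88
Port Authority: $1,020,589.88 × 0.00075 = $765.44241
City of Linden: $1,020,589.88 × 0.01275 = $13,012.52097
Saltmarsh Township: $1,020,589.88 × 0.0044 = $4,490.595472
Levies subtotal = $18,268.558852
After credit = $18,268.558852 − $911 = $17,357.558852
Total = $17,357.558852 + $293 = $17,650.558852

$17,650.56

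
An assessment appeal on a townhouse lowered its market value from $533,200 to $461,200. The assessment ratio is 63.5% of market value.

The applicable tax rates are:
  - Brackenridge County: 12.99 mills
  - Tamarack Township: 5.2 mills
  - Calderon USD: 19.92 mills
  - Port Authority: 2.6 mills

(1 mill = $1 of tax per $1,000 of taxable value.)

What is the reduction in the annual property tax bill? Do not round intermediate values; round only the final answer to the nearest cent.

Old assessed value = $533,200 × 0.635 = $338,582
New assessed value = $461,200 × 0.635 = $292,862
Combined rate = 0.01299 + 0.0052 + 0.01992 + 0.0026 = 0.04071
Old tax = $338,582 × 0.04071 = $13,783.67322
New tax = $292,862 × 0.04071 = $11,922.41202
Reduction = $13,783.67322 − $11,922.41202 = $1,861.2612

$1,861.26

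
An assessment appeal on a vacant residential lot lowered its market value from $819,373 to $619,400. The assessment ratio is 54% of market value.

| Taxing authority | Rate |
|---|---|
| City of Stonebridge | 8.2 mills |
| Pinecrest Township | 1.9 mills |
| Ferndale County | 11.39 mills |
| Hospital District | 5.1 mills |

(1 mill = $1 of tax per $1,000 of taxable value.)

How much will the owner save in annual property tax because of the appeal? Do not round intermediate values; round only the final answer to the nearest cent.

Old assessed value = $819,373 × 0.54 = $442,461.42
New assessed value = $619,400 × 0.54 = $334,476
Combined rate = 0.0082 + 0.0019 + 0.01139 + 0.0051 = 0.02659
Old tax = $442,461.42 × 0.02659 = $11,765.0491578
New tax = $334,476 × 0.02659 = $8,893.71684
Reduction = $11,765.0491578 − $8,893.71684 = $2,871.3323178

$2,871.33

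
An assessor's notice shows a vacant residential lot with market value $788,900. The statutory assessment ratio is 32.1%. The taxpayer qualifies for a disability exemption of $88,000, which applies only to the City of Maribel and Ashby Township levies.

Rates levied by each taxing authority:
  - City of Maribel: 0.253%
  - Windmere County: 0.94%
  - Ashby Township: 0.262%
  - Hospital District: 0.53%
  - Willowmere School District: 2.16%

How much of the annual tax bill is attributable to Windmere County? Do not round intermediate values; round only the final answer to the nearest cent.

$2,380.43

Assessed value = $788,900 × 0.321 = $253,236.9
Windmere County taxable value = $253,236.9 (exemption does not apply)
Windmere County levy = $253,236.9 × 0.0094 = $2,380.42686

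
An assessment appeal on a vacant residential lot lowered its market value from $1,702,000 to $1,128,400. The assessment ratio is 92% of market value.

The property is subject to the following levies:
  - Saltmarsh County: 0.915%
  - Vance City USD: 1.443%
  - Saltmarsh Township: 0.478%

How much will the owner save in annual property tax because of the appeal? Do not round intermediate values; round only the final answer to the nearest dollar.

Old assessed value = $1,702,000 × 0.92 = $1,565,840
New assessed value = $1,128,400 × 0.92 = $1,038,128
Combined rate = 0.00915 + 0.01443 + 0.00478 = 0.02836
Old tax = $1,565,840 × 0.02836 = $44,407.2224
New tax = $1,038,128 × 0.02836 = $29,441.31008
Reduction = $44,407.2224 − $29,441.31008 = $14,965.91232

$14,966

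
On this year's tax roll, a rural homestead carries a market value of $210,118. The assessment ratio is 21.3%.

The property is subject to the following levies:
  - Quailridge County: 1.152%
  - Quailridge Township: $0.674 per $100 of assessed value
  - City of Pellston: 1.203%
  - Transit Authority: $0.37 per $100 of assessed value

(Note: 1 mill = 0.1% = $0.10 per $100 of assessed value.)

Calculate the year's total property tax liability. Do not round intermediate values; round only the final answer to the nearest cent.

Assessed value = $210,118 × 0.213 = $44,755.134
Quailridge County: $44,755.134 × 0.01152 = $515.57914368
Quailridge Township: $44,755.134 × 0.00674 = $301.64960316
City of Pellston: $44,755.134 × 0.01203 = $538.40426202
Transit Authority: $44,755.134 × 0.0037 = $165.5939958
Total = $1,521.22700466

$1,521.23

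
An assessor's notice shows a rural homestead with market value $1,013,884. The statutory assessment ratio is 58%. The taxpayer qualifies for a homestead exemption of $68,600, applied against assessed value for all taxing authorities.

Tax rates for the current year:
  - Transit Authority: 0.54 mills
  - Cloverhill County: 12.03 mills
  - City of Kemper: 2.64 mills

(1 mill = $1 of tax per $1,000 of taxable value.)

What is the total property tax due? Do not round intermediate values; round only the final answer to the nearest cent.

Assessed value = $1,013,884 × 0.58 = $588,052.72
Taxable value = $588,052.72 − $68,600 = $519,452.72
Transit Authority: $519,452.72 × 0.00054 = $280.5044688
Cloverhill County: $519,452.72 × 0.01203 = $6,249.0162216
City of Kemper: $519,452.72 × 0.00264 = $1,371.3551808
Total = $280.5044688 + $6,249.0162216 + $1,371.3551808 = $7,900.8758712

$7,900.88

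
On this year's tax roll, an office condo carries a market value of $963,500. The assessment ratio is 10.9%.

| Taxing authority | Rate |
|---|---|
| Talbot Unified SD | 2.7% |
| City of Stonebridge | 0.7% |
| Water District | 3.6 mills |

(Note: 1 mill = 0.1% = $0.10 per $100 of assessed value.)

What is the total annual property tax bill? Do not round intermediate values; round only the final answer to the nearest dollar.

$3,949

Assessed value = $963,500 × 0.109 = $105,021.5
Talbot Unified SD: $105,021.5 × 0.027 = $2,835.5805
City of Stonebridge: $105,021.5 × 0.007 = $735.1505
Water District: $105,021.5 × 0.0036 = $378.0774
Total = $3,948.8084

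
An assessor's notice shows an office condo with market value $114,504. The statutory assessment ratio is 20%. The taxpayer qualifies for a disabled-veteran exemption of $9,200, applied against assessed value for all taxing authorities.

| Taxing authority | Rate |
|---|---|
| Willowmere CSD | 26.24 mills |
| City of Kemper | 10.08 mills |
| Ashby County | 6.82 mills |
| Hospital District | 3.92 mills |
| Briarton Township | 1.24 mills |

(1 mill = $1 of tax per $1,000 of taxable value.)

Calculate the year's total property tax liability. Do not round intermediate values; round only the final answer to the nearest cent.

$661.75

Assessed value = $114,504 × 0.2 = $22,900.8
Taxable value = $22,900.8 − $9,200 = $13,700.8
Willowmere CSD: $13,700.8 × 0.02624 = $359.508992
City of Kemper: $13,700.8 × 0.01008 = $138.104064
Ashby County: $13,700.8 × 0.00682 = $93.439456
Hospital District: $13,700.8 × 0.00392 = $53.707136
Briarton Township: $13,700.8 × 0.00124 = $16.988992
Total = $359.508992 + $138.104064 + $93.439456 + $53.707136 + $16.988992 = $661.74864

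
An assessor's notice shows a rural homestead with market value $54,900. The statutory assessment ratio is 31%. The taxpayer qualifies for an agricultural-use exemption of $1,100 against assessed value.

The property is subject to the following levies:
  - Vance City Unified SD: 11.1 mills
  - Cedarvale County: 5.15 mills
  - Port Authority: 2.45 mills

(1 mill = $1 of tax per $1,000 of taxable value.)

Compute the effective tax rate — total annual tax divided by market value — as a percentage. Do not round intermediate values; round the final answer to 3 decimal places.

Assessed value = $54,900 × 0.31 = $17,019
Taxable value = $17,019 − $1,100 = $15,919
Vance City Unified SD: $15,919 × 0.0111 = $176.7009
Cedarvale County: $15,919 × 0.00515 = $81.98285
Port Authority: $15,919 × 0.00245 = $39.00155
Total tax = $297.6853
Effective rate = $297.6853 ÷ $54,900 = 0.542% of market value

0.542%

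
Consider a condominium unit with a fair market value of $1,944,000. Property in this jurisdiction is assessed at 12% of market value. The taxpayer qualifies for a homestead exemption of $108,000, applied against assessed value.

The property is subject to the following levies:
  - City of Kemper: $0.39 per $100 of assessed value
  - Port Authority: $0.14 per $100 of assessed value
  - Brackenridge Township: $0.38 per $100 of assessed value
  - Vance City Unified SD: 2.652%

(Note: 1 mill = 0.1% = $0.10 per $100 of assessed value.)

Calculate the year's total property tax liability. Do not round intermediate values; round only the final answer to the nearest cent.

$4,462.47

Assessed value = $1,944,000 × 0.12 = $233,280
Taxable value = $233,280 − $108,000 = $125,280
City of Kemper: $125,280 × 0.0039 = $488.592
Port Authority: $125,280 × 0.0014 = $175.392
Brackenridge Township: $125,280 × 0.0038 = $476.064
Vance City Unified SD: $125,280 × 0.02652 = $3,322.4256
Total = $4,462.4736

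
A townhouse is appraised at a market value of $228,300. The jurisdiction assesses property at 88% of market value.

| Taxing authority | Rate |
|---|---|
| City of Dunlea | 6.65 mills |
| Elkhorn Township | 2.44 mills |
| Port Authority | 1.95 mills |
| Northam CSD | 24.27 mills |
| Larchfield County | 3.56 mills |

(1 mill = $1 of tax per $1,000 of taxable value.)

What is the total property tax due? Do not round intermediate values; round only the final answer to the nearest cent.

Assessed value = $228,300 × 0.88 = $200,904
City of Dunlea: $200,904 × 0.00665 = $1,336.0116
Elkhorn Township: $200,904 × 0.00244 = $490.20576
Port Authority: $200,904 × 0.00195 = $391.7628
Northam CSD: $200,904 × 0.02427 = $4,875.94008
Larchfield County: $200,904 × 0.00356 = $715.21824
Total = $1,336.0116 + $490.20576 + $391.7628 + $4,875.94008 + $715.21824 = $7,809.13848

$7,809.14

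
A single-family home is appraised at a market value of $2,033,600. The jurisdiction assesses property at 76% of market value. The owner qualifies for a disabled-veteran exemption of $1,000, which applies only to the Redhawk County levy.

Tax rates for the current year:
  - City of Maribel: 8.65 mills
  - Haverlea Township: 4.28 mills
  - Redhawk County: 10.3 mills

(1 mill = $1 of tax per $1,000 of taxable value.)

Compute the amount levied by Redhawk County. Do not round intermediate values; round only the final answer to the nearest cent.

Assessed value = $2,033,600 × 0.76 = $1,545,536
Redhawk County taxable value = $1,545,536 − $1,000 = $1,544,536
Redhawk County levy = $1,544,536 × 0.0103 = $15,908.7208

$15,908.72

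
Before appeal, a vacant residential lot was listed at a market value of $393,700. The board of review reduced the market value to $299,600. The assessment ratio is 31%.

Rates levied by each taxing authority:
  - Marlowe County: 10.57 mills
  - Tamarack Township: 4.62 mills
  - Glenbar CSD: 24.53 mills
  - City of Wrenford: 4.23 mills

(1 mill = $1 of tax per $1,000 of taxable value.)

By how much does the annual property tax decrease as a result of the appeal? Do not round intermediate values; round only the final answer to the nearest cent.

$1,282.07

Old assessed value = $393,700 × 0.31 = $122,047
New assessed value = $299,600 × 0.31 = $92,876
Combined rate = 0.01057 + 0.00462 + 0.02453 + 0.00423 = 0.04395
Old tax = $122,047 × 0.04395 = $5,363.96565
New tax = $92,876 × 0.04395 = $4,081.9002
Reduction = $5,363.96565 − $4,081.9002 = $1,282.06545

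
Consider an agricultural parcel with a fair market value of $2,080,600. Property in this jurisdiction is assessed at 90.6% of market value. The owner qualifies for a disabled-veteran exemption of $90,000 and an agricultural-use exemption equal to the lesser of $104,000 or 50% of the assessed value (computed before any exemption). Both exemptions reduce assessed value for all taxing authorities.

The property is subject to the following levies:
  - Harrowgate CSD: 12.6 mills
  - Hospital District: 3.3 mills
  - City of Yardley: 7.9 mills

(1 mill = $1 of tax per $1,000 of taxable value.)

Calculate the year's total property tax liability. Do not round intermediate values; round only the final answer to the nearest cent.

Assessed value = $2,080,600 × 0.906 = $1,885,023.6
Agricultural-use exemption = min($104,000, 50% × $1,885,023.6) = min($104,000, $942,511.8) = $104,000 (dollar cap binds)
Taxable value = $1,885,023.6 − $90,000 − $104,000 = $1,691,023.6
Harrowgate CSD: $1,691,023.6 × 0.0126 = $21,306.89736
Hospital District: $1,691,023.6 × 0.0033 = $5,580.37788
City of Yardley: $1,691,023.6 × 0.0079 = $13,359.08644
Total = $40,246.36168

$40,246.36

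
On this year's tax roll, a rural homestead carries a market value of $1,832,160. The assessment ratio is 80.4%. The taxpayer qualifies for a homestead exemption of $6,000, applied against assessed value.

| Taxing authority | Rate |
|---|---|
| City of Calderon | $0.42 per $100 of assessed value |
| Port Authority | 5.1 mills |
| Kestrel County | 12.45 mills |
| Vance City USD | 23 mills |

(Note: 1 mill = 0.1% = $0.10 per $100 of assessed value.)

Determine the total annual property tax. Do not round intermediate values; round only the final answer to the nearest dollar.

$65,651

Assessed value = $1,832,160 × 0.804 = $1,473,056.64
Taxable value = $1,473,056.64 − $6,000 = $1,467,056.64
City of Calderon: $1,467,056.64 × 0.0042 = $6,161.637888
Port Authority: $1,467,056.64 × 0.0051 = $7,481.988864
Kestrel County: $1,467,056.64 × 0.01245 = $18,264.855168
Vance City USD: $1,467,056.64 × 0.023 = $33,742.30272
Total = $65,650.78464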